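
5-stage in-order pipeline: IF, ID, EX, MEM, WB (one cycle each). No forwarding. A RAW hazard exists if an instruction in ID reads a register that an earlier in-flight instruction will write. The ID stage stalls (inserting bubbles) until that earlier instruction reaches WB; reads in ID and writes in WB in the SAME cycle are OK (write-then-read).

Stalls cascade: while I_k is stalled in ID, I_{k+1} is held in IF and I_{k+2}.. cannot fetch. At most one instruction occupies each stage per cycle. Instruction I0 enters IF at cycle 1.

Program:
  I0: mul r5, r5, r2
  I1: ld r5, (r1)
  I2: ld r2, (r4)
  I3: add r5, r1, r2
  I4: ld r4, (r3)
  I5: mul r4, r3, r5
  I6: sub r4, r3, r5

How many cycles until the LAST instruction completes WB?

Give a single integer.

I0 mul r5 <- r5,r2: IF@1 ID@2 stall=0 (-) EX@3 MEM@4 WB@5
I1 ld r5 <- r1: IF@2 ID@3 stall=0 (-) EX@4 MEM@5 WB@6
I2 ld r2 <- r4: IF@3 ID@4 stall=0 (-) EX@5 MEM@6 WB@7
I3 add r5 <- r1,r2: IF@4 ID@5 stall=2 (RAW on I2.r2 (WB@7)) EX@8 MEM@9 WB@10
I4 ld r4 <- r3: IF@5 ID@8 stall=0 (-) EX@9 MEM@10 WB@11
I5 mul r4 <- r3,r5: IF@8 ID@9 stall=1 (RAW on I3.r5 (WB@10)) EX@11 MEM@12 WB@13
I6 sub r4 <- r3,r5: IF@9 ID@11 stall=0 (-) EX@12 MEM@13 WB@14

Answer: 14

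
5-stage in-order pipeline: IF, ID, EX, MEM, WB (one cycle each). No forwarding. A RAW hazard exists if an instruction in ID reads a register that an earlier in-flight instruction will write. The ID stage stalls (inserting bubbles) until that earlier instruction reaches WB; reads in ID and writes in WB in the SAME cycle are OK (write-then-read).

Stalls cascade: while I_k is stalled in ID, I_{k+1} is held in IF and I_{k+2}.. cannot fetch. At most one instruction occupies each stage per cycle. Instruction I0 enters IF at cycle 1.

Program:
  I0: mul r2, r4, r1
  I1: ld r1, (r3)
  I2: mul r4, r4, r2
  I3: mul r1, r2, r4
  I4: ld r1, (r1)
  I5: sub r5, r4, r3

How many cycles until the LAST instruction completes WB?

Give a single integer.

Answer: 15

Derivation:
I0 mul r2 <- r4,r1: IF@1 ID@2 stall=0 (-) EX@3 MEM@4 WB@5
I1 ld r1 <- r3: IF@2 ID@3 stall=0 (-) EX@4 MEM@5 WB@6
I2 mul r4 <- r4,r2: IF@3 ID@4 stall=1 (RAW on I0.r2 (WB@5)) EX@6 MEM@7 WB@8
I3 mul r1 <- r2,r4: IF@4 ID@6 stall=2 (RAW on I2.r4 (WB@8)) EX@9 MEM@10 WB@11
I4 ld r1 <- r1: IF@6 ID@9 stall=2 (RAW on I3.r1 (WB@11)) EX@12 MEM@13 WB@14
I5 sub r5 <- r4,r3: IF@9 ID@12 stall=0 (-) EX@13 MEM@14 WB@15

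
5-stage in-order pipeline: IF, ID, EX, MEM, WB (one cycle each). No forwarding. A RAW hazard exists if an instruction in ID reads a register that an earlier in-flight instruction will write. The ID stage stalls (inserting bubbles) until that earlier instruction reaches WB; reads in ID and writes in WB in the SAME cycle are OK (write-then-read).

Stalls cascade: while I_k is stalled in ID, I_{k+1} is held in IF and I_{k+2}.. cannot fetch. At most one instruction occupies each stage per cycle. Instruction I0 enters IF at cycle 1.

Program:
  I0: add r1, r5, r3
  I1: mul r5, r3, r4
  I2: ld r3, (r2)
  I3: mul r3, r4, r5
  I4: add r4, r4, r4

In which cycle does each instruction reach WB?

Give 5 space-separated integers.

I0 add r1 <- r5,r3: IF@1 ID@2 stall=0 (-) EX@3 MEM@4 WB@5
I1 mul r5 <- r3,r4: IF@2 ID@3 stall=0 (-) EX@4 MEM@5 WB@6
I2 ld r3 <- r2: IF@3 ID@4 stall=0 (-) EX@5 MEM@6 WB@7
I3 mul r3 <- r4,r5: IF@4 ID@5 stall=1 (RAW on I1.r5 (WB@6)) EX@7 MEM@8 WB@9
I4 add r4 <- r4,r4: IF@5 ID@7 stall=0 (-) EX@8 MEM@9 WB@10

Answer: 5 6 7 9 10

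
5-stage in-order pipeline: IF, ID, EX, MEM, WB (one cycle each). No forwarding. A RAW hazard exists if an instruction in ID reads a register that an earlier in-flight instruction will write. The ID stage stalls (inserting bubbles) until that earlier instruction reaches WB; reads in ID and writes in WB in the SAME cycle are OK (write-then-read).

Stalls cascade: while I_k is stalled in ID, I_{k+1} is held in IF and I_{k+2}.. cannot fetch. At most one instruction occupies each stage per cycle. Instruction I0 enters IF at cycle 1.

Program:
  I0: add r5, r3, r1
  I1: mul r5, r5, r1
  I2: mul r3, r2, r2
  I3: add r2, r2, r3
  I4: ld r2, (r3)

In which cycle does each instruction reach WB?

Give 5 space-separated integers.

Answer: 5 8 9 12 13

Derivation:
I0 add r5 <- r3,r1: IF@1 ID@2 stall=0 (-) EX@3 MEM@4 WB@5
I1 mul r5 <- r5,r1: IF@2 ID@3 stall=2 (RAW on I0.r5 (WB@5)) EX@6 MEM@7 WB@8
I2 mul r3 <- r2,r2: IF@3 ID@6 stall=0 (-) EX@7 MEM@8 WB@9
I3 add r2 <- r2,r3: IF@6 ID@7 stall=2 (RAW on I2.r3 (WB@9)) EX@10 MEM@11 WB@12
I4 ld r2 <- r3: IF@7 ID@10 stall=0 (-) EX@11 MEM@12 WB@13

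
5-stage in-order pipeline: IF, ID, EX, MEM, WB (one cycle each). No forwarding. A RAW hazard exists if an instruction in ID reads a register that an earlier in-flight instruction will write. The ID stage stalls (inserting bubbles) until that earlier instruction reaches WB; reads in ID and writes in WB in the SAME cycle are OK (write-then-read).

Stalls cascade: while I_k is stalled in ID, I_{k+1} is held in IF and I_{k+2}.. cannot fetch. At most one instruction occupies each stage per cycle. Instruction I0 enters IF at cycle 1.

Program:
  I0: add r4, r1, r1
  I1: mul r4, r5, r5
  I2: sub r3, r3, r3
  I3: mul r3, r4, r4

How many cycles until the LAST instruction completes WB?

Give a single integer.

I0 add r4 <- r1,r1: IF@1 ID@2 stall=0 (-) EX@3 MEM@4 WB@5
I1 mul r4 <- r5,r5: IF@2 ID@3 stall=0 (-) EX@4 MEM@5 WB@6
I2 sub r3 <- r3,r3: IF@3 ID@4 stall=0 (-) EX@5 MEM@6 WB@7
I3 mul r3 <- r4,r4: IF@4 ID@5 stall=1 (RAW on I1.r4 (WB@6)) EX@7 MEM@8 WB@9

Answer: 9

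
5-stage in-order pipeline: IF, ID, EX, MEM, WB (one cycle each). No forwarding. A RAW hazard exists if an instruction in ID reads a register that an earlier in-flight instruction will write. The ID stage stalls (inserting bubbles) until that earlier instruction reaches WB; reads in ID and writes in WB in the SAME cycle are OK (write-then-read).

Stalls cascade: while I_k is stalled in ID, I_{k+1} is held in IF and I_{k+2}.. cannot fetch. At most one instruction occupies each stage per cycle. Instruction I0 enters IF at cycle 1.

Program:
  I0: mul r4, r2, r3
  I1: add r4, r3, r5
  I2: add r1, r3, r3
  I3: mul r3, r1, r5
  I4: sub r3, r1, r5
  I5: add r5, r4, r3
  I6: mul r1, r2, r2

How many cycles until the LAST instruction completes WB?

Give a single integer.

Answer: 15

Derivation:
I0 mul r4 <- r2,r3: IF@1 ID@2 stall=0 (-) EX@3 MEM@4 WB@5
I1 add r4 <- r3,r5: IF@2 ID@3 stall=0 (-) EX@4 MEM@5 WB@6
I2 add r1 <- r3,r3: IF@3 ID@4 stall=0 (-) EX@5 MEM@6 WB@7
I3 mul r3 <- r1,r5: IF@4 ID@5 stall=2 (RAW on I2.r1 (WB@7)) EX@8 MEM@9 WB@10
I4 sub r3 <- r1,r5: IF@5 ID@8 stall=0 (-) EX@9 MEM@10 WB@11
I5 add r5 <- r4,r3: IF@8 ID@9 stall=2 (RAW on I4.r3 (WB@11)) EX@12 MEM@13 WB@14
I6 mul r1 <- r2,r2: IF@9 ID@12 stall=0 (-) EX@13 MEM@14 WB@15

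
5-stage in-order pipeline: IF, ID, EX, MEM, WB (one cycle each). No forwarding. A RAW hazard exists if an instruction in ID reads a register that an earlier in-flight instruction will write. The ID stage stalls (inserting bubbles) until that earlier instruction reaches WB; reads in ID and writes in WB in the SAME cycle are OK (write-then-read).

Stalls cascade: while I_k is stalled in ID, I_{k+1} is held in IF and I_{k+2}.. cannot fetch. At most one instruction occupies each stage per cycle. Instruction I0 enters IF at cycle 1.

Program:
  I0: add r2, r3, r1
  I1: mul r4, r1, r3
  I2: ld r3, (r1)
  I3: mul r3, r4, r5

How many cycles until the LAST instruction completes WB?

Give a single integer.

I0 add r2 <- r3,r1: IF@1 ID@2 stall=0 (-) EX@3 MEM@4 WB@5
I1 mul r4 <- r1,r3: IF@2 ID@3 stall=0 (-) EX@4 MEM@5 WB@6
I2 ld r3 <- r1: IF@3 ID@4 stall=0 (-) EX@5 MEM@6 WB@7
I3 mul r3 <- r4,r5: IF@4 ID@5 stall=1 (RAW on I1.r4 (WB@6)) EX@7 MEM@8 WB@9

Answer: 9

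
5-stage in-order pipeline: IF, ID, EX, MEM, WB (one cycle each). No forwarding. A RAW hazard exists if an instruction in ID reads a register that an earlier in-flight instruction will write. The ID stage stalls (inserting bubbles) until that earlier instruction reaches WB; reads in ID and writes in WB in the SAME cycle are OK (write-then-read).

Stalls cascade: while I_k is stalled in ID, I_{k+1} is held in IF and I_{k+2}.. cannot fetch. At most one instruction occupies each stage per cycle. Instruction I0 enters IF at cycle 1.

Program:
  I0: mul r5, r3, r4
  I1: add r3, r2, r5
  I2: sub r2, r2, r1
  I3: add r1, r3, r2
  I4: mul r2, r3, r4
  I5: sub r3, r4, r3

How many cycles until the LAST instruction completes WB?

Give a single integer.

I0 mul r5 <- r3,r4: IF@1 ID@2 stall=0 (-) EX@3 MEM@4 WB@5
I1 add r3 <- r2,r5: IF@2 ID@3 stall=2 (RAW on I0.r5 (WB@5)) EX@6 MEM@7 WB@8
I2 sub r2 <- r2,r1: IF@3 ID@6 stall=0 (-) EX@7 MEM@8 WB@9
I3 add r1 <- r3,r2: IF@6 ID@7 stall=2 (RAW on I2.r2 (WB@9)) EX@10 MEM@11 WB@12
I4 mul r2 <- r3,r4: IF@7 ID@10 stall=0 (-) EX@11 MEM@12 WB@13
I5 sub r3 <- r4,r3: IF@10 ID@11 stall=0 (-) EX@12 MEM@13 WB@14

Answer: 14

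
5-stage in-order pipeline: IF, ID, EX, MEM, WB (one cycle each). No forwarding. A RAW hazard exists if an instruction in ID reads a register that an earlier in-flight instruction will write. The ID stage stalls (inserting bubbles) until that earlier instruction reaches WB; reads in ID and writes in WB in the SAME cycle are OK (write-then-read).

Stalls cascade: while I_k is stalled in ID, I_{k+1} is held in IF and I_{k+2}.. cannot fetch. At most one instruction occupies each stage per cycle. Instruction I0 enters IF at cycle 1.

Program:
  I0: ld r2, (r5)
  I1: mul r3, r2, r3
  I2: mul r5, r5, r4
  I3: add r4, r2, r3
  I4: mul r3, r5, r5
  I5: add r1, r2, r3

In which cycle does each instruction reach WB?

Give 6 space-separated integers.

Answer: 5 8 9 11 12 15

Derivation:
I0 ld r2 <- r5: IF@1 ID@2 stall=0 (-) EX@3 MEM@4 WB@5
I1 mul r3 <- r2,r3: IF@2 ID@3 stall=2 (RAW on I0.r2 (WB@5)) EX@6 MEM@7 WB@8
I2 mul r5 <- r5,r4: IF@3 ID@6 stall=0 (-) EX@7 MEM@8 WB@9
I3 add r4 <- r2,r3: IF@6 ID@7 stall=1 (RAW on I1.r3 (WB@8)) EX@9 MEM@10 WB@11
I4 mul r3 <- r5,r5: IF@7 ID@9 stall=0 (-) EX@10 MEM@11 WB@12
I5 add r1 <- r2,r3: IF@9 ID@10 stall=2 (RAW on I4.r3 (WB@12)) EX@13 MEM@14 WB@15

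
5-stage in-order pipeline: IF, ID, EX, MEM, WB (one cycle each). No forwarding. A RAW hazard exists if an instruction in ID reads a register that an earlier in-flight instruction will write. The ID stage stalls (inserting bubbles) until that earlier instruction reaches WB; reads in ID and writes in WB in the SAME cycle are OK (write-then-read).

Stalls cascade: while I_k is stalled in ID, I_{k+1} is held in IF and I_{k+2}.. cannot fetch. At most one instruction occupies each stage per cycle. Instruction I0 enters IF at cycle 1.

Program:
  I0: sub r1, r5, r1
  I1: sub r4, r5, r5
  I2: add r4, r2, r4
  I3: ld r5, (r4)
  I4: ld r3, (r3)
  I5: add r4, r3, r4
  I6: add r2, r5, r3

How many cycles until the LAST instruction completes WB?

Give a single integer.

Answer: 17

Derivation:
I0 sub r1 <- r5,r1: IF@1 ID@2 stall=0 (-) EX@3 MEM@4 WB@5
I1 sub r4 <- r5,r5: IF@2 ID@3 stall=0 (-) EX@4 MEM@5 WB@6
I2 add r4 <- r2,r4: IF@3 ID@4 stall=2 (RAW on I1.r4 (WB@6)) EX@7 MEM@8 WB@9
I3 ld r5 <- r4: IF@4 ID@7 stall=2 (RAW on I2.r4 (WB@9)) EX@10 MEM@11 WB@12
I4 ld r3 <- r3: IF@7 ID@10 stall=0 (-) EX@11 MEM@12 WB@13
I5 add r4 <- r3,r4: IF@10 ID@11 stall=2 (RAW on I4.r3 (WB@13)) EX@14 MEM@15 WB@16
I6 add r2 <- r5,r3: IF@11 ID@14 stall=0 (-) EX@15 MEM@16 WB@17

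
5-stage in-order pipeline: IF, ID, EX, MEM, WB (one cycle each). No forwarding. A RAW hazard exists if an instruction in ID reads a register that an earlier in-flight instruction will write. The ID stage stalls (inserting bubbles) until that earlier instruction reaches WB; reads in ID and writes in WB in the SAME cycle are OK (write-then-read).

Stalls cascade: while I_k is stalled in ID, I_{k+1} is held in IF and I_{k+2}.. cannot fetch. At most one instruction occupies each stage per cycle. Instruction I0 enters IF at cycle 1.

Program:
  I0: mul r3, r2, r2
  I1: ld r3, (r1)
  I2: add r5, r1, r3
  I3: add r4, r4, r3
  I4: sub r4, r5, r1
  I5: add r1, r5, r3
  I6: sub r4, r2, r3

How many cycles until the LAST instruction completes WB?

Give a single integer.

I0 mul r3 <- r2,r2: IF@1 ID@2 stall=0 (-) EX@3 MEM@4 WB@5
I1 ld r3 <- r1: IF@2 ID@3 stall=0 (-) EX@4 MEM@5 WB@6
I2 add r5 <- r1,r3: IF@3 ID@4 stall=2 (RAW on I1.r3 (WB@6)) EX@7 MEM@8 WB@9
I3 add r4 <- r4,r3: IF@4 ID@7 stall=0 (-) EX@8 MEM@9 WB@10
I4 sub r4 <- r5,r1: IF@7 ID@8 stall=1 (RAW on I2.r5 (WB@9)) EX@10 MEM@11 WB@12
I5 add r1 <- r5,r3: IF@8 ID@10 stall=0 (-) EX@11 MEM@12 WB@13
I6 sub r4 <- r2,r3: IF@10 ID@11 stall=0 (-) EX@12 MEM@13 WB@14

Answer: 14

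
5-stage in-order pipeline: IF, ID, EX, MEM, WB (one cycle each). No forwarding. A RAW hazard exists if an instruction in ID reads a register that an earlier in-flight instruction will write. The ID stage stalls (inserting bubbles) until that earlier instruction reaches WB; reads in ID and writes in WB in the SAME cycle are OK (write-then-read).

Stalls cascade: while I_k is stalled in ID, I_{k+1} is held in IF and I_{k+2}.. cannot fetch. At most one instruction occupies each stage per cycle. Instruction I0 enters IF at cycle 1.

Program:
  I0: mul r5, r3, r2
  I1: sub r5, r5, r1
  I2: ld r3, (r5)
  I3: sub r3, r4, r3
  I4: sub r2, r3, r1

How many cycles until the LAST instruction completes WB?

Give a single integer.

Answer: 17

Derivation:
I0 mul r5 <- r3,r2: IF@1 ID@2 stall=0 (-) EX@3 MEM@4 WB@5
I1 sub r5 <- r5,r1: IF@2 ID@3 stall=2 (RAW on I0.r5 (WB@5)) EX@6 MEM@7 WB@8
I2 ld r3 <- r5: IF@3 ID@6 stall=2 (RAW on I1.r5 (WB@8)) EX@9 MEM@10 WB@11
I3 sub r3 <- r4,r3: IF@6 ID@9 stall=2 (RAW on I2.r3 (WB@11)) EX@12 MEM@13 WB@14
I4 sub r2 <- r3,r1: IF@9 ID@12 stall=2 (RAW on I3.r3 (WB@14)) EX@15 MEM@16 WB@17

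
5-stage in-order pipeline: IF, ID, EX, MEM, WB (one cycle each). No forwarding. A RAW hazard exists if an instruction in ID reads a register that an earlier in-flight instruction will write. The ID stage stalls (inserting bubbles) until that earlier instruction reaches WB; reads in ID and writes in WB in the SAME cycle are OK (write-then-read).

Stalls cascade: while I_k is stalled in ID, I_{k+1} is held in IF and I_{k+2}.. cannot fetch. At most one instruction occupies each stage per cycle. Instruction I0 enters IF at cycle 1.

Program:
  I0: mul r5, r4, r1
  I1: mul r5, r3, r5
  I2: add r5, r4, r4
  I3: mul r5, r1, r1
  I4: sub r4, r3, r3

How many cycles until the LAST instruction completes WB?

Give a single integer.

Answer: 11

Derivation:
I0 mul r5 <- r4,r1: IF@1 ID@2 stall=0 (-) EX@3 MEM@4 WB@5
I1 mul r5 <- r3,r5: IF@2 ID@3 stall=2 (RAW on I0.r5 (WB@5)) EX@6 MEM@7 WB@8
I2 add r5 <- r4,r4: IF@3 ID@6 stall=0 (-) EX@7 MEM@8 WB@9
I3 mul r5 <- r1,r1: IF@6 ID@7 stall=0 (-) EX@8 MEM@9 WB@10
I4 sub r4 <- r3,r3: IF@7 ID@8 stall=0 (-) EX@9 MEM@10 WB@11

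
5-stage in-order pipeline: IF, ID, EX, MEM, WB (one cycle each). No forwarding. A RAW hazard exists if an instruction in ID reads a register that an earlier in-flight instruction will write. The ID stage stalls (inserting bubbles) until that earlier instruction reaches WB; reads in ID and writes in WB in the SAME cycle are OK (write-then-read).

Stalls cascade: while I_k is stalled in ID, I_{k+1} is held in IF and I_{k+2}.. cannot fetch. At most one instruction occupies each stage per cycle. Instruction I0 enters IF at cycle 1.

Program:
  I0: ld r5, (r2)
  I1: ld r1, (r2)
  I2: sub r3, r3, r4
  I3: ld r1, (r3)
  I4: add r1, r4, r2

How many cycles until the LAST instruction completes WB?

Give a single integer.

Answer: 11

Derivation:
I0 ld r5 <- r2: IF@1 ID@2 stall=0 (-) EX@3 MEM@4 WB@5
I1 ld r1 <- r2: IF@2 ID@3 stall=0 (-) EX@4 MEM@5 WB@6
I2 sub r3 <- r3,r4: IF@3 ID@4 stall=0 (-) EX@5 MEM@6 WB@7
I3 ld r1 <- r3: IF@4 ID@5 stall=2 (RAW on I2.r3 (WB@7)) EX@8 MEM@9 WB@10
I4 add r1 <- r4,r2: IF@5 ID@8 stall=0 (-) EX@9 MEM@10 WB@11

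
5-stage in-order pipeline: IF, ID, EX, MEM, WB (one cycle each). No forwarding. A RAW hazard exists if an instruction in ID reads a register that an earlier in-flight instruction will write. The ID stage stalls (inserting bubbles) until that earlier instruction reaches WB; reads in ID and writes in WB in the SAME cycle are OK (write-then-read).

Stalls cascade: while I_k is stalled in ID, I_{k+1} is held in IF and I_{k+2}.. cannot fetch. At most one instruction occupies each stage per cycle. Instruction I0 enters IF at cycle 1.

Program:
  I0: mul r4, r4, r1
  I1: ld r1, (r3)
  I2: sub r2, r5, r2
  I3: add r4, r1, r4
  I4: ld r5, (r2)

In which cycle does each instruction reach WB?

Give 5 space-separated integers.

I0 mul r4 <- r4,r1: IF@1 ID@2 stall=0 (-) EX@3 MEM@4 WB@5
I1 ld r1 <- r3: IF@2 ID@3 stall=0 (-) EX@4 MEM@5 WB@6
I2 sub r2 <- r5,r2: IF@3 ID@4 stall=0 (-) EX@5 MEM@6 WB@7
I3 add r4 <- r1,r4: IF@4 ID@5 stall=1 (RAW on I1.r1 (WB@6)) EX@7 MEM@8 WB@9
I4 ld r5 <- r2: IF@5 ID@7 stall=0 (-) EX@8 MEM@9 WB@10

Answer: 5 6 7 9 10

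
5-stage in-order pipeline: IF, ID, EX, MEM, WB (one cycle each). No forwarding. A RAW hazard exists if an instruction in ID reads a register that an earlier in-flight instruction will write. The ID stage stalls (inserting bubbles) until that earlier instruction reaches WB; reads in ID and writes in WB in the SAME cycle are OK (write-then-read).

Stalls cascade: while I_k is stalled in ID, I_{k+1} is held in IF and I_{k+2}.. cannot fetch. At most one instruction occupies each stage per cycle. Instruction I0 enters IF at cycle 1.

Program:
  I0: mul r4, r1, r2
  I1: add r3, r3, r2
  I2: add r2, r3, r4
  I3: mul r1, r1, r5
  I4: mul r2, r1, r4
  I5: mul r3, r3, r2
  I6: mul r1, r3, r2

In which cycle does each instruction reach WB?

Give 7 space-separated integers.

Answer: 5 6 9 10 13 16 19

Derivation:
I0 mul r4 <- r1,r2: IF@1 ID@2 stall=0 (-) EX@3 MEM@4 WB@5
I1 add r3 <- r3,r2: IF@2 ID@3 stall=0 (-) EX@4 MEM@5 WB@6
I2 add r2 <- r3,r4: IF@3 ID@4 stall=2 (RAW on I1.r3 (WB@6)) EX@7 MEM@8 WB@9
I3 mul r1 <- r1,r5: IF@4 ID@7 stall=0 (-) EX@8 MEM@9 WB@10
I4 mul r2 <- r1,r4: IF@7 ID@8 stall=2 (RAW on I3.r1 (WB@10)) EX@11 MEM@12 WB@13
I5 mul r3 <- r3,r2: IF@8 ID@11 stall=2 (RAW on I4.r2 (WB@13)) EX@14 MEM@15 WB@16
I6 mul r1 <- r3,r2: IF@11 ID@14 stall=2 (RAW on I5.r3 (WB@16)) EX@17 MEM@18 WB@19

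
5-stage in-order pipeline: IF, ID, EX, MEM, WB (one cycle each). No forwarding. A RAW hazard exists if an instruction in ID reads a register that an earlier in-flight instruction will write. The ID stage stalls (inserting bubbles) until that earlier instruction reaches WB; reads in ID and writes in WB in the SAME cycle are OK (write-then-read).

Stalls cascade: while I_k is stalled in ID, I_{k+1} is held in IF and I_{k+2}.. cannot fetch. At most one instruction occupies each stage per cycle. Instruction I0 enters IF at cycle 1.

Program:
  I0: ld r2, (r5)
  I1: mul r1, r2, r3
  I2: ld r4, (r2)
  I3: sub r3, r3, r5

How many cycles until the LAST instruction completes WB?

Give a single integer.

I0 ld r2 <- r5: IF@1 ID@2 stall=0 (-) EX@3 MEM@4 WB@5
I1 mul r1 <- r2,r3: IF@2 ID@3 stall=2 (RAW on I0.r2 (WB@5)) EX@6 MEM@7 WB@8
I2 ld r4 <- r2: IF@3 ID@6 stall=0 (-) EX@7 MEM@8 WB@9
I3 sub r3 <- r3,r5: IF@6 ID@7 stall=0 (-) EX@8 MEM@9 WB@10

Answer: 10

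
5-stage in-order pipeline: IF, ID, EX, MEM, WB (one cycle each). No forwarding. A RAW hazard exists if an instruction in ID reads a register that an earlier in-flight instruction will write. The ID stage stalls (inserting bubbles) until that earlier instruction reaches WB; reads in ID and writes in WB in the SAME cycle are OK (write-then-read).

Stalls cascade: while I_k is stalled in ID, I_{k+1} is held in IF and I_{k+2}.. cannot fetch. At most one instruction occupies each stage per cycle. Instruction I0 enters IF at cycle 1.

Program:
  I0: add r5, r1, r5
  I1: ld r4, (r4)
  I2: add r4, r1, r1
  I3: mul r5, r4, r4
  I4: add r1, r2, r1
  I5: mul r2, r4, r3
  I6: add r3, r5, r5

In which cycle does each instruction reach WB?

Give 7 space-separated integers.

I0 add r5 <- r1,r5: IF@1 ID@2 stall=0 (-) EX@3 MEM@4 WB@5
I1 ld r4 <- r4: IF@2 ID@3 stall=0 (-) EX@4 MEM@5 WB@6
I2 add r4 <- r1,r1: IF@3 ID@4 stall=0 (-) EX@5 MEM@6 WB@7
I3 mul r5 <- r4,r4: IF@4 ID@5 stall=2 (RAW on I2.r4 (WB@7)) EX@8 MEM@9 WB@10
I4 add r1 <- r2,r1: IF@5 ID@8 stall=0 (-) EX@9 MEM@10 WB@11
I5 mul r2 <- r4,r3: IF@8 ID@9 stall=0 (-) EX@10 MEM@11 WB@12
I6 add r3 <- r5,r5: IF@9 ID@10 stall=0 (-) EX@11 MEM@12 WB@13

Answer: 5 6 7 10 11 12 13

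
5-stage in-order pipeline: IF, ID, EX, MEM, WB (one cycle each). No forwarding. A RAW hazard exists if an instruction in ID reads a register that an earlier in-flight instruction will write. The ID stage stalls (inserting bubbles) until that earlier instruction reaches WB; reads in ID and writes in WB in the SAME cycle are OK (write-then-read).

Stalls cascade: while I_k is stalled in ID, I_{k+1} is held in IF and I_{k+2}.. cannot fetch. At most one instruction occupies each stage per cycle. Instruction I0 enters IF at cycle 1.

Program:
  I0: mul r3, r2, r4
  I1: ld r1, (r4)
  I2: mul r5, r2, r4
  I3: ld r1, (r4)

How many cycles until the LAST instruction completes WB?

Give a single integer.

I0 mul r3 <- r2,r4: IF@1 ID@2 stall=0 (-) EX@3 MEM@4 WB@5
I1 ld r1 <- r4: IF@2 ID@3 stall=0 (-) EX@4 MEM@5 WB@6
I2 mul r5 <- r2,r4: IF@3 ID@4 stall=0 (-) EX@5 MEM@6 WB@7
I3 ld r1 <- r4: IF@4 ID@5 stall=0 (-) EX@6 MEM@7 WB@8

Answer: 8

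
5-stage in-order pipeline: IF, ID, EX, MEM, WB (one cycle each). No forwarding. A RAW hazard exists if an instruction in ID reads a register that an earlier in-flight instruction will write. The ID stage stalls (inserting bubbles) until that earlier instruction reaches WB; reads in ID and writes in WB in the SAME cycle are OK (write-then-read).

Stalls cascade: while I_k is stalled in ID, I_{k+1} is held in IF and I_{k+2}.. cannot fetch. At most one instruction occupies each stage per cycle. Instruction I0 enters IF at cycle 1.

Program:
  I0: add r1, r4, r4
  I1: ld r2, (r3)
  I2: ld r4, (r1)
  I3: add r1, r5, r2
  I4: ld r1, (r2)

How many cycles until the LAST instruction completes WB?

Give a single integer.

Answer: 10

Derivation:
I0 add r1 <- r4,r4: IF@1 ID@2 stall=0 (-) EX@3 MEM@4 WB@5
I1 ld r2 <- r3: IF@2 ID@3 stall=0 (-) EX@4 MEM@5 WB@6
I2 ld r4 <- r1: IF@3 ID@4 stall=1 (RAW on I0.r1 (WB@5)) EX@6 MEM@7 WB@8
I3 add r1 <- r5,r2: IF@4 ID@6 stall=0 (-) EX@7 MEM@8 WB@9
I4 ld r1 <- r2: IF@6 ID@7 stall=0 (-) EX@8 MEM@9 WB@10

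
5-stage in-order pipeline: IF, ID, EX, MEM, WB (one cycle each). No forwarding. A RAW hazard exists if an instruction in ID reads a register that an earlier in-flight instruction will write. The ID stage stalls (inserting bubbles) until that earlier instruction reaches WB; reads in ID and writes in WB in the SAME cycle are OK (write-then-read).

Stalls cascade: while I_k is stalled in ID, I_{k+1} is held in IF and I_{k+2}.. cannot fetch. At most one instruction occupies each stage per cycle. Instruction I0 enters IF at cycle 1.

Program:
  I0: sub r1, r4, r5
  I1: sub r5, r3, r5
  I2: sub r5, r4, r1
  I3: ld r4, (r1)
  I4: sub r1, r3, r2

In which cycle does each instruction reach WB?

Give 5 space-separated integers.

Answer: 5 6 8 9 10

Derivation:
I0 sub r1 <- r4,r5: IF@1 ID@2 stall=0 (-) EX@3 MEM@4 WB@5
I1 sub r5 <- r3,r5: IF@2 ID@3 stall=0 (-) EX@4 MEM@5 WB@6
I2 sub r5 <- r4,r1: IF@3 ID@4 stall=1 (RAW on I0.r1 (WB@5)) EX@6 MEM@7 WB@8
I3 ld r4 <- r1: IF@4 ID@6 stall=0 (-) EX@7 MEM@8 WB@9
I4 sub r1 <- r3,r2: IF@6 ID@7 stall=0 (-) EX@8 MEM@9 WB@10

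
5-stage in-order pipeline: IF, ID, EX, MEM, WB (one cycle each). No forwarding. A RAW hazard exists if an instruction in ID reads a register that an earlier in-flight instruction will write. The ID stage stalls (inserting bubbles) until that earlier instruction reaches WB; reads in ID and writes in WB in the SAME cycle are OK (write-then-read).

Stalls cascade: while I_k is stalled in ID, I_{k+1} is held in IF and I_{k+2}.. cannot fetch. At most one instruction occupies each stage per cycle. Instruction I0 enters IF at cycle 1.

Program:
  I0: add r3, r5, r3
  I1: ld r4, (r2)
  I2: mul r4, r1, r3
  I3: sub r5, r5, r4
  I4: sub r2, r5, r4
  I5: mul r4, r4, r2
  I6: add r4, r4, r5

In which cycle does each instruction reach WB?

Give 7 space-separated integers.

Answer: 5 6 8 11 14 17 20

Derivation:
I0 add r3 <- r5,r3: IF@1 ID@2 stall=0 (-) EX@3 MEM@4 WB@5
I1 ld r4 <- r2: IF@2 ID@3 stall=0 (-) EX@4 MEM@5 WB@6
I2 mul r4 <- r1,r3: IF@3 ID@4 stall=1 (RAW on I0.r3 (WB@5)) EX@6 MEM@7 WB@8
I3 sub r5 <- r5,r4: IF@4 ID@6 stall=2 (RAW on I2.r4 (WB@8)) EX@9 MEM@10 WB@11
I4 sub r2 <- r5,r4: IF@6 ID@9 stall=2 (RAW on I3.r5 (WB@11)) EX@12 MEM@13 WB@14
I5 mul r4 <- r4,r2: IF@9 ID@12 stall=2 (RAW on I4.r2 (WB@14)) EX@15 MEM@16 WB@17
I6 add r4 <- r4,r5: IF@12 ID@15 stall=2 (RAW on I5.r4 (WB@17)) EX@18 MEM@19 WB@20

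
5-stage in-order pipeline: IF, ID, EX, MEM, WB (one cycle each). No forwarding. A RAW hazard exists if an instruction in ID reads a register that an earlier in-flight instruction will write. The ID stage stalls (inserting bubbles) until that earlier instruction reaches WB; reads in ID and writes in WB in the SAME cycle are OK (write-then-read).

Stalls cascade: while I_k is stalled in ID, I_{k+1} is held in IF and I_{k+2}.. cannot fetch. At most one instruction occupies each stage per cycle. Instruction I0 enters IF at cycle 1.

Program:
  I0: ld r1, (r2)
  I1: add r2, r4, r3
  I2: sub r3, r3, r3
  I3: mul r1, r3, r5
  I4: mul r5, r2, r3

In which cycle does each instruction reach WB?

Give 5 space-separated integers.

I0 ld r1 <- r2: IF@1 ID@2 stall=0 (-) EX@3 MEM@4 WB@5
I1 add r2 <- r4,r3: IF@2 ID@3 stall=0 (-) EX@4 MEM@5 WB@6
I2 sub r3 <- r3,r3: IF@3 ID@4 stall=0 (-) EX@5 MEM@6 WB@7
I3 mul r1 <- r3,r5: IF@4 ID@5 stall=2 (RAW on I2.r3 (WB@7)) EX@8 MEM@9 WB@10
I4 mul r5 <- r2,r3: IF@5 ID@8 stall=0 (-) EX@9 MEM@10 WB@11

Answer: 5 6 7 10 11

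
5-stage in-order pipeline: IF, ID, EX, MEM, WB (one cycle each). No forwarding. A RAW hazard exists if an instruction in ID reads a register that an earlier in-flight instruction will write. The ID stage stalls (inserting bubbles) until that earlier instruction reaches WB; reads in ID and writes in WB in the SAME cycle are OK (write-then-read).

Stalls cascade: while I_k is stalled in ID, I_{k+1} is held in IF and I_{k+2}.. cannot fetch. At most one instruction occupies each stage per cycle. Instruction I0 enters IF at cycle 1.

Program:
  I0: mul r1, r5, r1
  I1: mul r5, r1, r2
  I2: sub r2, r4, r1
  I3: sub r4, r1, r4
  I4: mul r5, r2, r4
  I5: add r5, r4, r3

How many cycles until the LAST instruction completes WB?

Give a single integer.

I0 mul r1 <- r5,r1: IF@1 ID@2 stall=0 (-) EX@3 MEM@4 WB@5
I1 mul r5 <- r1,r2: IF@2 ID@3 stall=2 (RAW on I0.r1 (WB@5)) EX@6 MEM@7 WB@8
I2 sub r2 <- r4,r1: IF@3 ID@6 stall=0 (-) EX@7 MEM@8 WB@9
I3 sub r4 <- r1,r4: IF@6 ID@7 stall=0 (-) EX@8 MEM@9 WB@10
I4 mul r5 <- r2,r4: IF@7 ID@8 stall=2 (RAW on I3.r4 (WB@10)) EX@11 MEM@12 WB@13
I5 add r5 <- r4,r3: IF@8 ID@11 stall=0 (-) EX@12 MEM@13 WB@14

Answer: 14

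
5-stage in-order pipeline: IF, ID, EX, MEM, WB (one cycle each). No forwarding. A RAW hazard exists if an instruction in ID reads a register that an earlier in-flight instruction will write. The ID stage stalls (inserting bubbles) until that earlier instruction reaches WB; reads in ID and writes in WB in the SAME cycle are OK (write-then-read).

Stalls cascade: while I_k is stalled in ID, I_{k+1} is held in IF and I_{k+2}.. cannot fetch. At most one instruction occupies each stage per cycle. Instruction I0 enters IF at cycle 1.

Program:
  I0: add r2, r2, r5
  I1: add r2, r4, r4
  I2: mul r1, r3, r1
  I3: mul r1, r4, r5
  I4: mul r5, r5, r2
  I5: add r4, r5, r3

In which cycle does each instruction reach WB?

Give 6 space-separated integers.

Answer: 5 6 7 8 9 12

Derivation:
I0 add r2 <- r2,r5: IF@1 ID@2 stall=0 (-) EX@3 MEM@4 WB@5
I1 add r2 <- r4,r4: IF@2 ID@3 stall=0 (-) EX@4 MEM@5 WB@6
I2 mul r1 <- r3,r1: IF@3 ID@4 stall=0 (-) EX@5 MEM@6 WB@7
I3 mul r1 <- r4,r5: IF@4 ID@5 stall=0 (-) EX@6 MEM@7 WB@8
I4 mul r5 <- r5,r2: IF@5 ID@6 stall=0 (-) EX@7 MEM@8 WB@9
I5 add r4 <- r5,r3: IF@6 ID@7 stall=2 (RAW on I4.r5 (WB@9)) EX@10 MEM@11 WB@12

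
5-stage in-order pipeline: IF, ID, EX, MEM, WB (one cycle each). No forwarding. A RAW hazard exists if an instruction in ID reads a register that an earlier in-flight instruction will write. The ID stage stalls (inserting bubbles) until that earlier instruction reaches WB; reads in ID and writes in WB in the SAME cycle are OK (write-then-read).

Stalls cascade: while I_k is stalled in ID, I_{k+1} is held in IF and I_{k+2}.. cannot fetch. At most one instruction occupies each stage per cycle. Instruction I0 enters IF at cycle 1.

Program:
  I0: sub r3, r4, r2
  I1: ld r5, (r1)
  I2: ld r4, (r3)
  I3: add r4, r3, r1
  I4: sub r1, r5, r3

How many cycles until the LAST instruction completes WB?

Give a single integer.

I0 sub r3 <- r4,r2: IF@1 ID@2 stall=0 (-) EX@3 MEM@4 WB@5
I1 ld r5 <- r1: IF@2 ID@3 stall=0 (-) EX@4 MEM@5 WB@6
I2 ld r4 <- r3: IF@3 ID@4 stall=1 (RAW on I0.r3 (WB@5)) EX@6 MEM@7 WB@8
I3 add r4 <- r3,r1: IF@4 ID@6 stall=0 (-) EX@7 MEM@8 WB@9
I4 sub r1 <- r5,r3: IF@6 ID@7 stall=0 (-) EX@8 MEM@9 WB@10

Answer: 10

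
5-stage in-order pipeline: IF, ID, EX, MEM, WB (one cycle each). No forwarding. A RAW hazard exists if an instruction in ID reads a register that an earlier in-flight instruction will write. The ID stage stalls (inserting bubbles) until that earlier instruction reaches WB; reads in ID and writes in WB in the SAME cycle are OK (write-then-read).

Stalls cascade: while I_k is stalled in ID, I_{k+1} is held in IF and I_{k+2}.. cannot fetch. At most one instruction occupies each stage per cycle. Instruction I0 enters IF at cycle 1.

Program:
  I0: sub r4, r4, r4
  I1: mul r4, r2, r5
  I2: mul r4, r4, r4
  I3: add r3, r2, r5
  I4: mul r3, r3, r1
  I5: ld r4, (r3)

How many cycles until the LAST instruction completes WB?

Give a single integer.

I0 sub r4 <- r4,r4: IF@1 ID@2 stall=0 (-) EX@3 MEM@4 WB@5
I1 mul r4 <- r2,r5: IF@2 ID@3 stall=0 (-) EX@4 MEM@5 WB@6
I2 mul r4 <- r4,r4: IF@3 ID@4 stall=2 (RAW on I1.r4 (WB@6)) EX@7 MEM@8 WB@9
I3 add r3 <- r2,r5: IF@4 ID@7 stall=0 (-) EX@8 MEM@9 WB@10
I4 mul r3 <- r3,r1: IF@7 ID@8 stall=2 (RAW on I3.r3 (WB@10)) EX@11 MEM@12 WB@13
I5 ld r4 <- r3: IF@8 ID@11 stall=2 (RAW on I4.r3 (WB@13)) EX@14 MEM@15 WB@16

Answer: 16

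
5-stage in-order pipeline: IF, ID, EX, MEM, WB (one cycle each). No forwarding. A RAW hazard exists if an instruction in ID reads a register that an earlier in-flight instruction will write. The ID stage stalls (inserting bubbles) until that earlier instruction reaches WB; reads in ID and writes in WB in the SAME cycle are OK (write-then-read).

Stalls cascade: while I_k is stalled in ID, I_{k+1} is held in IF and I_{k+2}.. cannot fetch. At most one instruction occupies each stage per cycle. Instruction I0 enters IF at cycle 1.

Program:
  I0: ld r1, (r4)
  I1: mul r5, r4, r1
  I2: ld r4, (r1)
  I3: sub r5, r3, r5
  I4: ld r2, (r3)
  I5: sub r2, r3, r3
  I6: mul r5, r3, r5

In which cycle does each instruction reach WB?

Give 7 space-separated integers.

Answer: 5 8 9 11 12 13 14

Derivation:
I0 ld r1 <- r4: IF@1 ID@2 stall=0 (-) EX@3 MEM@4 WB@5
I1 mul r5 <- r4,r1: IF@2 ID@3 stall=2 (RAW on I0.r1 (WB@5)) EX@6 MEM@7 WB@8
I2 ld r4 <- r1: IF@3 ID@6 stall=0 (-) EX@7 MEM@8 WB@9
I3 sub r5 <- r3,r5: IF@6 ID@7 stall=1 (RAW on I1.r5 (WB@8)) EX@9 MEM@10 WB@11
I4 ld r2 <- r3: IF@7 ID@9 stall=0 (-) EX@10 MEM@11 WB@12
I5 sub r2 <- r3,r3: IF@9 ID@10 stall=0 (-) EX@11 MEM@12 WB@13
I6 mul r5 <- r3,r5: IF@10 ID@11 stall=0 (-) EX@12 MEM@13 WB@14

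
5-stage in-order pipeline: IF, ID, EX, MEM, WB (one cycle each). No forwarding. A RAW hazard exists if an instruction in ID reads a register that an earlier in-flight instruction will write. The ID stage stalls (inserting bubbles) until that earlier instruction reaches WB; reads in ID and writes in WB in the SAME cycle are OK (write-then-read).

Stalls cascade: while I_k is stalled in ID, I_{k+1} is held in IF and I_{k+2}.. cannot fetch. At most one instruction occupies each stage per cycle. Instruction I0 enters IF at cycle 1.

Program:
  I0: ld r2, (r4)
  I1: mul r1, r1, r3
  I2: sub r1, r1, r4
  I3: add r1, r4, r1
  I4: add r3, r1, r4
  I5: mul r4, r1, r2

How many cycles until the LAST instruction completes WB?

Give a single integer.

Answer: 16

Derivation:
I0 ld r2 <- r4: IF@1 ID@2 stall=0 (-) EX@3 MEM@4 WB@5
I1 mul r1 <- r1,r3: IF@2 ID@3 stall=0 (-) EX@4 MEM@5 WB@6
I2 sub r1 <- r1,r4: IF@3 ID@4 stall=2 (RAW on I1.r1 (WB@6)) EX@7 MEM@8 WB@9
I3 add r1 <- r4,r1: IF@4 ID@7 stall=2 (RAW on I2.r1 (WB@9)) EX@10 MEM@11 WB@12
I4 add r3 <- r1,r4: IF@7 ID@10 stall=2 (RAW on I3.r1 (WB@12)) EX@13 MEM@14 WB@15
I5 mul r4 <- r1,r2: IF@10 ID@13 stall=0 (-) EX@14 MEM@15 WB@16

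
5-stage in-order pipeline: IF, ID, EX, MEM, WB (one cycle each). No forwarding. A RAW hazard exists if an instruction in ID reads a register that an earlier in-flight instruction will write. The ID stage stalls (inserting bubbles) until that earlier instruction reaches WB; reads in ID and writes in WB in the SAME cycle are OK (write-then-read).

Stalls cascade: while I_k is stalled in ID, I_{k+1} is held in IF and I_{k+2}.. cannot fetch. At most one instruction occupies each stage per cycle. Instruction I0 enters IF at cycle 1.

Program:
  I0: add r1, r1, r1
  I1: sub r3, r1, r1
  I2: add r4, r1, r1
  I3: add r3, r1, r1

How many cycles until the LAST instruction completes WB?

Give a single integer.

I0 add r1 <- r1,r1: IF@1 ID@2 stall=0 (-) EX@3 MEM@4 WB@5
I1 sub r3 <- r1,r1: IF@2 ID@3 stall=2 (RAW on I0.r1 (WB@5)) EX@6 MEM@7 WB@8
I2 add r4 <- r1,r1: IF@3 ID@6 stall=0 (-) EX@7 MEM@8 WB@9
I3 add r3 <- r1,r1: IF@6 ID@7 stall=0 (-) EX@8 MEM@9 WB@10

Answer: 10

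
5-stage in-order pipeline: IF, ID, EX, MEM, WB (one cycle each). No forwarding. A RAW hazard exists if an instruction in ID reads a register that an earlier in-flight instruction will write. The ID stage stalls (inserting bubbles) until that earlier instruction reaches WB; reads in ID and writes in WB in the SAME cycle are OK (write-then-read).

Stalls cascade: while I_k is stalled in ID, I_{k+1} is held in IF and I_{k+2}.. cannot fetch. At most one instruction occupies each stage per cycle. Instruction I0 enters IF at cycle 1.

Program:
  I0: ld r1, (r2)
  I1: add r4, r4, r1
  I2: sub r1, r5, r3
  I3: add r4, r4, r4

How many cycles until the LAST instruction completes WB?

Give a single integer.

I0 ld r1 <- r2: IF@1 ID@2 stall=0 (-) EX@3 MEM@4 WB@5
I1 add r4 <- r4,r1: IF@2 ID@3 stall=2 (RAW on I0.r1 (WB@5)) EX@6 MEM@7 WB@8
I2 sub r1 <- r5,r3: IF@3 ID@6 stall=0 (-) EX@7 MEM@8 WB@9
I3 add r4 <- r4,r4: IF@6 ID@7 stall=1 (RAW on I1.r4 (WB@8)) EX@9 MEM@10 WB@11

Answer: 11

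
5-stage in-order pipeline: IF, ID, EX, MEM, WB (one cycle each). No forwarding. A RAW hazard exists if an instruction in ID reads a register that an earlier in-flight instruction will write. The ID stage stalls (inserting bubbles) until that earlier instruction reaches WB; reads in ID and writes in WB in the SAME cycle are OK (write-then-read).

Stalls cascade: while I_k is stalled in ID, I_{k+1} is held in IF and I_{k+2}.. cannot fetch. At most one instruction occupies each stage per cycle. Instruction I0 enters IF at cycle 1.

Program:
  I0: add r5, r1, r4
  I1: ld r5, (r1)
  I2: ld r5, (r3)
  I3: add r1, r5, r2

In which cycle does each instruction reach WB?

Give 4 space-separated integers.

Answer: 5 6 7 10

Derivation:
I0 add r5 <- r1,r4: IF@1 ID@2 stall=0 (-) EX@3 MEM@4 WB@5
I1 ld r5 <- r1: IF@2 ID@3 stall=0 (-) EX@4 MEM@5 WB@6
I2 ld r5 <- r3: IF@3 ID@4 stall=0 (-) EX@5 MEM@6 WB@7
I3 add r1 <- r5,r2: IF@4 ID@5 stall=2 (RAW on I2.r5 (WB@7)) EX@8 MEM@9 WB@10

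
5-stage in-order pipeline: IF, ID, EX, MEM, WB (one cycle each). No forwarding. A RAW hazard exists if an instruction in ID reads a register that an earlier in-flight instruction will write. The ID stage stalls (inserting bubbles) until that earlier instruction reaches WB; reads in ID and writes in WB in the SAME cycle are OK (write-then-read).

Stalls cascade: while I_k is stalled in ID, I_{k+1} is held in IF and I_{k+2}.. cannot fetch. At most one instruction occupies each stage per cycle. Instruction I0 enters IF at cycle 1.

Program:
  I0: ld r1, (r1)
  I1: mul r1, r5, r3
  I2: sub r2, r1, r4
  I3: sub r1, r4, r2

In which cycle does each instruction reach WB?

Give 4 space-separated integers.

Answer: 5 6 9 12

Derivation:
I0 ld r1 <- r1: IF@1 ID@2 stall=0 (-) EX@3 MEM@4 WB@5
I1 mul r1 <- r5,r3: IF@2 ID@3 stall=0 (-) EX@4 MEM@5 WB@6
I2 sub r2 <- r1,r4: IF@3 ID@4 stall=2 (RAW on I1.r1 (WB@6)) EX@7 MEM@8 WB@9
I3 sub r1 <- r4,r2: IF@4 ID@7 stall=2 (RAW on I2.r2 (WB@9)) EX@10 MEM@11 WB@12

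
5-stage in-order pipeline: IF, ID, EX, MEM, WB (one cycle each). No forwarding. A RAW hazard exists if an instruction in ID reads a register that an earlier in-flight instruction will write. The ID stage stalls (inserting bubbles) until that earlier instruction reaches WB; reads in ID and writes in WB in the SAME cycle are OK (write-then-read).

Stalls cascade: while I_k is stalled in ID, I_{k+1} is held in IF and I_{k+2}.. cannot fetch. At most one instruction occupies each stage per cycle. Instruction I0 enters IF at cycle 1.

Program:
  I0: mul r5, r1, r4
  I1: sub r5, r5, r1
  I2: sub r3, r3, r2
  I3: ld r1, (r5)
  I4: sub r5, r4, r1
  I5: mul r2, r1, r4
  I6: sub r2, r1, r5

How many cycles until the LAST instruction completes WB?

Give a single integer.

Answer: 17

Derivation:
I0 mul r5 <- r1,r4: IF@1 ID@2 stall=0 (-) EX@3 MEM@4 WB@5
I1 sub r5 <- r5,r1: IF@2 ID@3 stall=2 (RAW on I0.r5 (WB@5)) EX@6 MEM@7 WB@8
I2 sub r3 <- r3,r2: IF@3 ID@6 stall=0 (-) EX@7 MEM@8 WB@9
I3 ld r1 <- r5: IF@6 ID@7 stall=1 (RAW on I1.r5 (WB@8)) EX@9 MEM@10 WB@11
I4 sub r5 <- r4,r1: IF@7 ID@9 stall=2 (RAW on I3.r1 (WB@11)) EX@12 MEM@13 WB@14
I5 mul r2 <- r1,r4: IF@9 ID@12 stall=0 (-) EX@13 MEM@14 WB@15
I6 sub r2 <- r1,r5: IF@12 ID@13 stall=1 (RAW on I4.r5 (WB@14)) EX@15 MEM@16 WB@17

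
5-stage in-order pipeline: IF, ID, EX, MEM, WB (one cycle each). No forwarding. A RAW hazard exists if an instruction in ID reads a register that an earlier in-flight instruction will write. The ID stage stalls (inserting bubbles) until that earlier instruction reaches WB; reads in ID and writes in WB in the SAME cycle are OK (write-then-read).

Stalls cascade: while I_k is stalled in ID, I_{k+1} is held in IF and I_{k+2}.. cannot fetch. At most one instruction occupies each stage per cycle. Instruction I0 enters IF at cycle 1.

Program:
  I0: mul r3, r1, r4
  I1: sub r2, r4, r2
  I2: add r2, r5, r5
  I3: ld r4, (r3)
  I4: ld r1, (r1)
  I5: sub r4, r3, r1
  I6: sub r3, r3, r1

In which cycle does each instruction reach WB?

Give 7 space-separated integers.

I0 mul r3 <- r1,r4: IF@1 ID@2 stall=0 (-) EX@3 MEM@4 WB@5
I1 sub r2 <- r4,r2: IF@2 ID@3 stall=0 (-) EX@4 MEM@5 WB@6
I2 add r2 <- r5,r5: IF@3 ID@4 stall=0 (-) EX@5 MEM@6 WB@7
I3 ld r4 <- r3: IF@4 ID@5 stall=0 (-) EX@6 MEM@7 WB@8
I4 ld r1 <- r1: IF@5 ID@6 stall=0 (-) EX@7 MEM@8 WB@9
I5 sub r4 <- r3,r1: IF@6 ID@7 stall=2 (RAW on I4.r1 (WB@9)) EX@10 MEM@11 WB@12
I6 sub r3 <- r3,r1: IF@7 ID@10 stall=0 (-) EX@11 MEM@12 WB@13

Answer: 5 6 7 8 9 12 13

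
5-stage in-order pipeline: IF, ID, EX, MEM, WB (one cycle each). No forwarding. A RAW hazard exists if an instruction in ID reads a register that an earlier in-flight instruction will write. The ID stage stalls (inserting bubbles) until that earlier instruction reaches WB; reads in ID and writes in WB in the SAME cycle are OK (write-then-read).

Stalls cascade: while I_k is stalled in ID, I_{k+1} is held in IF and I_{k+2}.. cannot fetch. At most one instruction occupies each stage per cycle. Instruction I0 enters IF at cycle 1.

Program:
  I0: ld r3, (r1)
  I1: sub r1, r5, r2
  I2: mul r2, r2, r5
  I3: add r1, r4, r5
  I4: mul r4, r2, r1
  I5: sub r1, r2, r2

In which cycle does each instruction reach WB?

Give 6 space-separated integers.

Answer: 5 6 7 8 11 12

Derivation:
I0 ld r3 <- r1: IF@1 ID@2 stall=0 (-) EX@3 MEM@4 WB@5
I1 sub r1 <- r5,r2: IF@2 ID@3 stall=0 (-) EX@4 MEM@5 WB@6
I2 mul r2 <- r2,r5: IF@3 ID@4 stall=0 (-) EX@5 MEM@6 WB@7
I3 add r1 <- r4,r5: IF@4 ID@5 stall=0 (-) EX@6 MEM@7 WB@8
I4 mul r4 <- r2,r1: IF@5 ID@6 stall=2 (RAW on I3.r1 (WB@8)) EX@9 MEM@10 WB@11
I5 sub r1 <- r2,r2: IF@6 ID@9 stall=0 (-) EX@10 MEM@11 WB@12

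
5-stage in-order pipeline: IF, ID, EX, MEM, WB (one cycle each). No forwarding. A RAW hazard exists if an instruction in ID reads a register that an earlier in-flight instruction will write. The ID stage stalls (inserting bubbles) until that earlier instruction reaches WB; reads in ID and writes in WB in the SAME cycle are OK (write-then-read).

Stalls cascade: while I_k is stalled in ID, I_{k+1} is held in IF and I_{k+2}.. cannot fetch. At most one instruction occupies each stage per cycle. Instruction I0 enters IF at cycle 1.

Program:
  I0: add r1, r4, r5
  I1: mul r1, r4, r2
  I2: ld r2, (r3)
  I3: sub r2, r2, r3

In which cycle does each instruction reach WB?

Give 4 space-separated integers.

I0 add r1 <- r4,r5: IF@1 ID@2 stall=0 (-) EX@3 MEM@4 WB@5
I1 mul r1 <- r4,r2: IF@2 ID@3 stall=0 (-) EX@4 MEM@5 WB@6
I2 ld r2 <- r3: IF@3 ID@4 stall=0 (-) EX@5 MEM@6 WB@7
I3 sub r2 <- r2,r3: IF@4 ID@5 stall=2 (RAW on I2.r2 (WB@7)) EX@8 MEM@9 WB@10

Answer: 5 6 7 10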